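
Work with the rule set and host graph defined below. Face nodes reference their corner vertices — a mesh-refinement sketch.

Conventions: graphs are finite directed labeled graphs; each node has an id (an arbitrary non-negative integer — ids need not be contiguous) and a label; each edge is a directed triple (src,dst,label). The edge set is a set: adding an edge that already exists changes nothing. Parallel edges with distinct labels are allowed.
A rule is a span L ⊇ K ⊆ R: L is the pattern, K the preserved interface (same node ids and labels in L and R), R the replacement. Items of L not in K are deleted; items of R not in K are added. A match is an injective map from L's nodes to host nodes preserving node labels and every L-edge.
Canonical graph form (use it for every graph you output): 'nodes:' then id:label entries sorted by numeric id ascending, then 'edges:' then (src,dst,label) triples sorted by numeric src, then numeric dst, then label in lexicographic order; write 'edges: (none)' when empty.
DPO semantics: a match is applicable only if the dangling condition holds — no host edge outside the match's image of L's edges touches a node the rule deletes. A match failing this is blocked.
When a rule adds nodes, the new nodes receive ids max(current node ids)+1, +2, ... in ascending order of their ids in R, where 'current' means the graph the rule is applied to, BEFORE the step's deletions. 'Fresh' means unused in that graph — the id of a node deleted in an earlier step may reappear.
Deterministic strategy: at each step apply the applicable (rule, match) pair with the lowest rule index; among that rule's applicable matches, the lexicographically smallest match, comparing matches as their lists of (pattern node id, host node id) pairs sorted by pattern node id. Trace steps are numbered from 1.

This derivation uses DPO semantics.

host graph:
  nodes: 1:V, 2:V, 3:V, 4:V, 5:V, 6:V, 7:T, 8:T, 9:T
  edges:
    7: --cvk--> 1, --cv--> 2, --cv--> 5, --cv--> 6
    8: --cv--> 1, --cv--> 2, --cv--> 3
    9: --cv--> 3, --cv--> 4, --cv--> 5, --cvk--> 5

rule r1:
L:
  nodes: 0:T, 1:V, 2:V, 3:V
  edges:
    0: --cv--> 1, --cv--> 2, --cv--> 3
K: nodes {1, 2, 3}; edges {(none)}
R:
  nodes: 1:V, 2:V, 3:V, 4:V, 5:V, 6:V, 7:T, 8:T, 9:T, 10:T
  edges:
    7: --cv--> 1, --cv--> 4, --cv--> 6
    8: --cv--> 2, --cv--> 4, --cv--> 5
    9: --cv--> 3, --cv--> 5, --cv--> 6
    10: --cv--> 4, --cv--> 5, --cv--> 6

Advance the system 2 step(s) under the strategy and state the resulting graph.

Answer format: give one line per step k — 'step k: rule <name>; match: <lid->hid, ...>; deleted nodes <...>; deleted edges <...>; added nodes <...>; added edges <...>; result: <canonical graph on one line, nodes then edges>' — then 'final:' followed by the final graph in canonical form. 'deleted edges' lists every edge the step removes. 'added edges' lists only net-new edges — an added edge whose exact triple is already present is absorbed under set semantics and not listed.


step 1: rule r1; match: 0->8, 1->1, 2->2, 3->3; deleted nodes 8; deleted edges (8,1,cv); (8,2,cv); (8,3,cv); added nodes 10, 11, 12, 13, 14, 15, 16; added edges (13,1,cv); (13,10,cv); (13,12,cv); (14,2,cv); (14,10,cv); (14,11,cv); (15,3,cv); (15,11,cv); (15,12,cv); (16,10,cv); (16,11,cv); (16,12,cv); result: nodes: 1:V, 2:V, 3:V, 4:V, 5:V, 6:V, 7:T, 9:T, 10:V, 11:V, 12:V, 13:T, 14:T, 15:T, 16:T edges: (7,1,cvk); (7,2,cv); (7,5,cv); (7,6,cv); (9,3,cv); (9,4,cv); (9,5,cv); (9,5,cvk); (13,1,cv); (13,10,cv); (13,12,cv); (14,2,cv); (14,10,cv); (14,11,cv); (15,3,cv); (15,11,cv); (15,12,cv); (16,10,cv); (16,11,cv); (16,12,cv)
step 2: rule r1; match: 0->13, 1->1, 2->10, 3->12; deleted nodes 13; deleted edges (13,1,cv); (13,10,cv); (13,12,cv); added nodes 17, 18, 19, 20, 21, 22, 23; added edges (20,1,cv); (20,17,cv); (20,19,cv); (21,10,cv); (21,17,cv); (21,18,cv); (22,12,cv); (22,18,cv); (22,19,cv); (23,17,cv); (23,18,cv); (23,19,cv); result: nodes: 1:V, 2:V, 3:V, 4:V, 5:V, 6:V, 7:T, 9:T, 10:V, 11:V, 12:V, 14:T, 15:T, 16:T, 17:V, 18:V, 19:V, 20:T, 21:T, 22:T, 23:T edges: (7,1,cvk); (7,2,cv); (7,5,cv); (7,6,cv); (9,3,cv); (9,4,cv); (9,5,cv); (9,5,cvk); (14,2,cv); (14,10,cv); (14,11,cv); (15,3,cv); (15,11,cv); (15,12,cv); (16,10,cv); (16,11,cv); (16,12,cv); (20,1,cv); (20,17,cv); (20,19,cv); (21,10,cv); (21,17,cv); (21,18,cv); (22,12,cv); (22,18,cv); (22,19,cv); (23,17,cv); (23,18,cv); (23,19,cv)
final:
nodes: 1:V, 2:V, 3:V, 4:V, 5:V, 6:V, 7:T, 9:T, 10:V, 11:V, 12:V, 14:T, 15:T, 16:T, 17:V, 18:V, 19:V, 20:T, 21:T, 22:T, 23:T
edges: (7,1,cvk); (7,2,cv); (7,5,cv); (7,6,cv); (9,3,cv); (9,4,cv); (9,5,cv); (9,5,cvk); (14,2,cv); (14,10,cv); (14,11,cv); (15,3,cv); (15,11,cv); (15,12,cv); (16,10,cv); (16,11,cv); (16,12,cv); (20,1,cv); (20,17,cv); (20,19,cv); (21,10,cv); (21,17,cv); (21,18,cv); (22,12,cv); (22,18,cv); (22,19,cv); (23,17,cv); (23,18,cv); (23,19,cv)


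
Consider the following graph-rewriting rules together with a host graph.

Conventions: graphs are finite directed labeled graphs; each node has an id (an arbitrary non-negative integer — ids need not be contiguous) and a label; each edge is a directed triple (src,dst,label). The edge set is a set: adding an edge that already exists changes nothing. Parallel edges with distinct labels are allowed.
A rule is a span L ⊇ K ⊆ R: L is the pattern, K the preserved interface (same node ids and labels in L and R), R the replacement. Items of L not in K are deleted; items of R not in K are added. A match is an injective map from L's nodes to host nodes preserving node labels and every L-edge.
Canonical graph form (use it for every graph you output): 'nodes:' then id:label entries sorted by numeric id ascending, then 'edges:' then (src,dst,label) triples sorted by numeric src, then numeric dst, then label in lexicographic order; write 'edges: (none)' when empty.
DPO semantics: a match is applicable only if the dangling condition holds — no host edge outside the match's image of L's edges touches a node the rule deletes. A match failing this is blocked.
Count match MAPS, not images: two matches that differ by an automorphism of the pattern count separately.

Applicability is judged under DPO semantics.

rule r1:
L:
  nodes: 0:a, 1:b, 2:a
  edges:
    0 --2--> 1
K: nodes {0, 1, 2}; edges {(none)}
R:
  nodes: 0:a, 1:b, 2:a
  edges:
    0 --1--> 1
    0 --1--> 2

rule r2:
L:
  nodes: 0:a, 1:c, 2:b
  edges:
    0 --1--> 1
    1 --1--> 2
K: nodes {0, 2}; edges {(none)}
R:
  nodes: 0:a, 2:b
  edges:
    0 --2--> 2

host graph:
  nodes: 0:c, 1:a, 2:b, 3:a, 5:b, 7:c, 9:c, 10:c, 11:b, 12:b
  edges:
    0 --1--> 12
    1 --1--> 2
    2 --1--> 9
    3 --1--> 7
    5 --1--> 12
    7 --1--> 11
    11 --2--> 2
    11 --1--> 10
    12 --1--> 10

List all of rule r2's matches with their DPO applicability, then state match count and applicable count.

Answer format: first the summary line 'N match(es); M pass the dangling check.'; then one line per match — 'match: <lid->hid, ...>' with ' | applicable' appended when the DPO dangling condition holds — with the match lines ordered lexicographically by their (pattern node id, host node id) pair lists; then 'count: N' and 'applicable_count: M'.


1 match(es); 1 pass the dangling check.
match: 0->3, 1->7, 2->11 | applicable
count: 1
applicable_count: 1


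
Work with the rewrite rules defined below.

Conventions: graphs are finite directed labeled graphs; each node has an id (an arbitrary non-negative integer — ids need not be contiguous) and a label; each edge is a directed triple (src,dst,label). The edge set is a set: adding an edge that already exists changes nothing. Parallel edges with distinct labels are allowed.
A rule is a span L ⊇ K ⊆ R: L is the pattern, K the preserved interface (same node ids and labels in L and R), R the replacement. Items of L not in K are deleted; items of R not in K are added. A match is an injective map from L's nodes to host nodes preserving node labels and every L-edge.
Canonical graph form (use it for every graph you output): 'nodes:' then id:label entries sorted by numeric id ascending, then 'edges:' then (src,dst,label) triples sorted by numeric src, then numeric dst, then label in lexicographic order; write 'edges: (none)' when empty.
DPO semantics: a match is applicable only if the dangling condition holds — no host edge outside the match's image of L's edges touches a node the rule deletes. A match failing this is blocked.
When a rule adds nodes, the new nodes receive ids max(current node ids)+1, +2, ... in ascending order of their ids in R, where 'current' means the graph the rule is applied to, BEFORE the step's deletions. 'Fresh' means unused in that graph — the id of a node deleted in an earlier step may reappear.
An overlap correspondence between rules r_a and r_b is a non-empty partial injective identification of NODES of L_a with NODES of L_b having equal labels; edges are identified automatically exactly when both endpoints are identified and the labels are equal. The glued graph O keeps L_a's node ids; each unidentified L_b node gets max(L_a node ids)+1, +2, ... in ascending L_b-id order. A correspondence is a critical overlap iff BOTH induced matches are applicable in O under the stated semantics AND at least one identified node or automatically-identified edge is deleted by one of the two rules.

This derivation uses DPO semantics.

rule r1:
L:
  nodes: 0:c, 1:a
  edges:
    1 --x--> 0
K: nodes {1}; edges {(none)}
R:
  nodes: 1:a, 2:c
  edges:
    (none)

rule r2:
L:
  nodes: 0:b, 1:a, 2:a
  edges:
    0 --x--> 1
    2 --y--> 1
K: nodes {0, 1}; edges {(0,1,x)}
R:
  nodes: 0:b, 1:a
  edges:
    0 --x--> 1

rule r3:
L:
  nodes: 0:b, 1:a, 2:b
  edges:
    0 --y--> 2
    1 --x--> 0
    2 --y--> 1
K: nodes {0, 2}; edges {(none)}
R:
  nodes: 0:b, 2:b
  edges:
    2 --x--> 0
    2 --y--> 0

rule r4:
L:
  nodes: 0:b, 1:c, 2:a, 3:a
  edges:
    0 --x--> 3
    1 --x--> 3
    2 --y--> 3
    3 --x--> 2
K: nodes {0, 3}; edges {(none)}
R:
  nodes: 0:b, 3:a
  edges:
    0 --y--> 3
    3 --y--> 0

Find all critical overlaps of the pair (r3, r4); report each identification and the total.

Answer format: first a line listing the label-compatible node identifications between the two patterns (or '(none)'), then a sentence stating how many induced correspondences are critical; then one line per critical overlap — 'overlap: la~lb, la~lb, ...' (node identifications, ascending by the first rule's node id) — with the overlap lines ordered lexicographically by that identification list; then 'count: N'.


label-compatible node identifications between L(r3) and L(r4): 0~0, 1~2, 1~3, 2~0
0 of the induced correspondences are critical overlaps of r3 and r4.
count: 0


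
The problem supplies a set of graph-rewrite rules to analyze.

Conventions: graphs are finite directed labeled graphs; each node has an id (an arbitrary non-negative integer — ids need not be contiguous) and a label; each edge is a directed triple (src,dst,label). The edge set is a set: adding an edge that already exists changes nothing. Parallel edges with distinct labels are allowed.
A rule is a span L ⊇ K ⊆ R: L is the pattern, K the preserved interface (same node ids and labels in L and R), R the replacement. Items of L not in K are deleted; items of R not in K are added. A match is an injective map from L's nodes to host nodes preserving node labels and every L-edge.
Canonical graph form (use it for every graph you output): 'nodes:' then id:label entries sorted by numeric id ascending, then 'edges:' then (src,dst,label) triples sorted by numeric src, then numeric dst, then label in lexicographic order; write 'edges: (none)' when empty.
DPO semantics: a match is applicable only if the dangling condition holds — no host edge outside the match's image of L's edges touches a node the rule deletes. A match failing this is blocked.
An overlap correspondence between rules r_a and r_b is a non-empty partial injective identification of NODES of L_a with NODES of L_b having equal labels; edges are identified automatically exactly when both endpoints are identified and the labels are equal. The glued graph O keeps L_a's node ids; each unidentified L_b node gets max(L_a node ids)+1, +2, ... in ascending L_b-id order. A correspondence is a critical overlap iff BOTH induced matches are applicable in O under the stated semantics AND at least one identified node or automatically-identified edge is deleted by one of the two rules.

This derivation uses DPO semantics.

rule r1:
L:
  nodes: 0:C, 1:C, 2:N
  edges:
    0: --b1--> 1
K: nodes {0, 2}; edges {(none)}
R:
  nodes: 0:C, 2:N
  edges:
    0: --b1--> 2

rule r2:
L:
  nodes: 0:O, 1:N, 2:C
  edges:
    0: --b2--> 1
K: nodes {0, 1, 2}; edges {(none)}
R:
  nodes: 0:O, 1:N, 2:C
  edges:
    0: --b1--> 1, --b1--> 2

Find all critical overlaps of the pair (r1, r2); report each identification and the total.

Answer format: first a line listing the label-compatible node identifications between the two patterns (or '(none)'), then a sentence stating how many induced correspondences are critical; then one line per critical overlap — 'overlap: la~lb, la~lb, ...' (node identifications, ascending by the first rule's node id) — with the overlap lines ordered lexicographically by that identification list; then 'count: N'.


label-compatible node identifications between L(r1) and L(r2): 0~2, 1~2, 2~1
2 of the induced correspondences are critical overlaps of r1 and r2.
overlap: 1~2
overlap: 1~2, 2~1
count: 2


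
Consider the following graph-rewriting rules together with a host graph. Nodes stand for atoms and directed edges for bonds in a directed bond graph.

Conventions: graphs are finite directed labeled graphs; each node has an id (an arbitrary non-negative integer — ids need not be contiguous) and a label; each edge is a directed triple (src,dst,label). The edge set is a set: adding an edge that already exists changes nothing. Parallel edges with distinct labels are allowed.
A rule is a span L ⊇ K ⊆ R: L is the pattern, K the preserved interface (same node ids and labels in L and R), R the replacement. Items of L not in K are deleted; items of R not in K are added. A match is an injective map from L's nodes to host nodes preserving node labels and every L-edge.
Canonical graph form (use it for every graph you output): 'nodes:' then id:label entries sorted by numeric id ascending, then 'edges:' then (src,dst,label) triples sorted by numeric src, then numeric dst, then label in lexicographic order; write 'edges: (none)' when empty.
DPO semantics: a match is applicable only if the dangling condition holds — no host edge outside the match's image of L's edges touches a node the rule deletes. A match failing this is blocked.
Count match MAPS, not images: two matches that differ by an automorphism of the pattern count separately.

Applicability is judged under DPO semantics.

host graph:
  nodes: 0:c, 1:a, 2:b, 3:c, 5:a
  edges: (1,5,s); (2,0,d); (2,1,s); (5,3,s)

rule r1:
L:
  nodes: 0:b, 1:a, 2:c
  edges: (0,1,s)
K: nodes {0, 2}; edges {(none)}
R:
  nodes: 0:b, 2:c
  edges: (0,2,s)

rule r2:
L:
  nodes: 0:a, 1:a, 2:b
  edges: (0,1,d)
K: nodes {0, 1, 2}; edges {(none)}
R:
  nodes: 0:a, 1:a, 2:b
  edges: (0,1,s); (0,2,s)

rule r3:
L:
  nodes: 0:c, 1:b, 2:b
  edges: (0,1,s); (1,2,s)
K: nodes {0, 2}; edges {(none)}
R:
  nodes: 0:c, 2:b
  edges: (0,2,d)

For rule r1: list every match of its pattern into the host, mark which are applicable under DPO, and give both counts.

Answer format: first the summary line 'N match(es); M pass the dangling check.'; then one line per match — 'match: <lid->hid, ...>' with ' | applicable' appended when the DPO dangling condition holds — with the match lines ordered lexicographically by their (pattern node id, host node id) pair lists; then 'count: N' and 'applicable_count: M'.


2 match(es); 0 pass the dangling check.
match: 0->2, 1->1, 2->0
match: 0->2, 1->1, 2->3
count: 2
applicable_count: 0


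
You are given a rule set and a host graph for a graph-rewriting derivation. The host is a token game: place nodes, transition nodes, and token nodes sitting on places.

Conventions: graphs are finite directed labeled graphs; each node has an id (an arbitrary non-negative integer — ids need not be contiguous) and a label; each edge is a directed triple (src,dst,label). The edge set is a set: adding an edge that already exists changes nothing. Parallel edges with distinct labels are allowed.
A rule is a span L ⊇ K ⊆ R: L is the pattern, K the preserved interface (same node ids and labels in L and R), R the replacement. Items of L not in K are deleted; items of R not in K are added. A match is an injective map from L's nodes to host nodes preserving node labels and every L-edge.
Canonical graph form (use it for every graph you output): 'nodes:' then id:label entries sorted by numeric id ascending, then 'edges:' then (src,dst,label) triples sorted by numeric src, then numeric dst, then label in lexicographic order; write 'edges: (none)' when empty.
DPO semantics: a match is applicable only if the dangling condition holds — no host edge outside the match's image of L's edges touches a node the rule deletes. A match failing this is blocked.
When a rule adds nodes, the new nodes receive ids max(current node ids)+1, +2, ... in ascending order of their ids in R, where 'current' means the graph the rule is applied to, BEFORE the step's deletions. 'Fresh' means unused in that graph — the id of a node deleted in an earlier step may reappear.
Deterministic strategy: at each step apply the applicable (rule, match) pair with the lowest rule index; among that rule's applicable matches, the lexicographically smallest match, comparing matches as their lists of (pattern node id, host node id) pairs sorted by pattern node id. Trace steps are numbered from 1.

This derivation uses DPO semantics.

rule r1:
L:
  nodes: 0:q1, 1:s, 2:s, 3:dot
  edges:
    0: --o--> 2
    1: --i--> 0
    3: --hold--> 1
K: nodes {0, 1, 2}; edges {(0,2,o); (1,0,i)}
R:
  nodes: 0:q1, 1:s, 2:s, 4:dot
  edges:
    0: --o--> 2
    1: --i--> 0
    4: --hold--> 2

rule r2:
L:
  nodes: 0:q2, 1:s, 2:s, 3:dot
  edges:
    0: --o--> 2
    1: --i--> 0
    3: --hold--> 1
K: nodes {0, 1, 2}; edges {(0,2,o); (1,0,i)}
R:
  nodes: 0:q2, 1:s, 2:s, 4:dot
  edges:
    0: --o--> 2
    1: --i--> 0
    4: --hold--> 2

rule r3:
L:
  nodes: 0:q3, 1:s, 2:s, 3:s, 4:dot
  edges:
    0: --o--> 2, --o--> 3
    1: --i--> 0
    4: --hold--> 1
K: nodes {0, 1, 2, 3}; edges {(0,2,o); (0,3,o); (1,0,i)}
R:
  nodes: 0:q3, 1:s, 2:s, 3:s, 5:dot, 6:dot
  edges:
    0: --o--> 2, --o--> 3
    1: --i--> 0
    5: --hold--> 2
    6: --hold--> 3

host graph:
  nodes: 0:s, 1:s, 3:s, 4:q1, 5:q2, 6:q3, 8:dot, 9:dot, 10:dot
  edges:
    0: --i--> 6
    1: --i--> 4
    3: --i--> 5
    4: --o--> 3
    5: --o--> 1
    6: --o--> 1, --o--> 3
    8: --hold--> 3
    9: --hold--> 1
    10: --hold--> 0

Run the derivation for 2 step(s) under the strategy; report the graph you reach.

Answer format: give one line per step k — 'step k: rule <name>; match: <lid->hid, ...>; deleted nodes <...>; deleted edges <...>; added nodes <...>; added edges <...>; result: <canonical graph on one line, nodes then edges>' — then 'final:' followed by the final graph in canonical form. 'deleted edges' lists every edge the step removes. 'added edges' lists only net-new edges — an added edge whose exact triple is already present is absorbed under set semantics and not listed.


step 1: rule r1; match: 0->4, 1->1, 2->3, 3->9; deleted nodes 9; deleted edges (9,1,hold); added nodes 11; added edges (11,3,hold); result: nodes: 0:s, 1:s, 3:s, 4:q1, 5:q2, 6:q3, 8:dot, 10:dot, 11:dot edges: (0,6,i); (1,4,i); (3,5,i); (4,3,o); (5,1,o); (6,1,o); (6,3,o); (8,3,hold); (10,0,hold); (11,3,hold)
step 2: rule r2; match: 0->5, 1->3, 2->1, 3->8; deleted nodes 8; deleted edges (8,3,hold); added nodes 12; added edges (12,1,hold); result: nodes: 0:s, 1:s, 3:s, 4:q1, 5:q2, 6:q3, 10:dot, 11:dot, 12:dot edges: (0,6,i); (1,4,i); (3,5,i); (4,3,o); (5,1,o); (6,1,o); (6,3,o); (10,0,hold); (11,3,hold); (12,1,hold)
final:
nodes: 0:s, 1:s, 3:s, 4:q1, 5:q2, 6:q3, 10:dot, 11:dot, 12:dot
edges: (0,6,i); (1,4,i); (3,5,i); (4,3,o); (5,1,o); (6,1,o); (6,3,o); (10,0,hold); (11,3,hold); (12,1,hold)


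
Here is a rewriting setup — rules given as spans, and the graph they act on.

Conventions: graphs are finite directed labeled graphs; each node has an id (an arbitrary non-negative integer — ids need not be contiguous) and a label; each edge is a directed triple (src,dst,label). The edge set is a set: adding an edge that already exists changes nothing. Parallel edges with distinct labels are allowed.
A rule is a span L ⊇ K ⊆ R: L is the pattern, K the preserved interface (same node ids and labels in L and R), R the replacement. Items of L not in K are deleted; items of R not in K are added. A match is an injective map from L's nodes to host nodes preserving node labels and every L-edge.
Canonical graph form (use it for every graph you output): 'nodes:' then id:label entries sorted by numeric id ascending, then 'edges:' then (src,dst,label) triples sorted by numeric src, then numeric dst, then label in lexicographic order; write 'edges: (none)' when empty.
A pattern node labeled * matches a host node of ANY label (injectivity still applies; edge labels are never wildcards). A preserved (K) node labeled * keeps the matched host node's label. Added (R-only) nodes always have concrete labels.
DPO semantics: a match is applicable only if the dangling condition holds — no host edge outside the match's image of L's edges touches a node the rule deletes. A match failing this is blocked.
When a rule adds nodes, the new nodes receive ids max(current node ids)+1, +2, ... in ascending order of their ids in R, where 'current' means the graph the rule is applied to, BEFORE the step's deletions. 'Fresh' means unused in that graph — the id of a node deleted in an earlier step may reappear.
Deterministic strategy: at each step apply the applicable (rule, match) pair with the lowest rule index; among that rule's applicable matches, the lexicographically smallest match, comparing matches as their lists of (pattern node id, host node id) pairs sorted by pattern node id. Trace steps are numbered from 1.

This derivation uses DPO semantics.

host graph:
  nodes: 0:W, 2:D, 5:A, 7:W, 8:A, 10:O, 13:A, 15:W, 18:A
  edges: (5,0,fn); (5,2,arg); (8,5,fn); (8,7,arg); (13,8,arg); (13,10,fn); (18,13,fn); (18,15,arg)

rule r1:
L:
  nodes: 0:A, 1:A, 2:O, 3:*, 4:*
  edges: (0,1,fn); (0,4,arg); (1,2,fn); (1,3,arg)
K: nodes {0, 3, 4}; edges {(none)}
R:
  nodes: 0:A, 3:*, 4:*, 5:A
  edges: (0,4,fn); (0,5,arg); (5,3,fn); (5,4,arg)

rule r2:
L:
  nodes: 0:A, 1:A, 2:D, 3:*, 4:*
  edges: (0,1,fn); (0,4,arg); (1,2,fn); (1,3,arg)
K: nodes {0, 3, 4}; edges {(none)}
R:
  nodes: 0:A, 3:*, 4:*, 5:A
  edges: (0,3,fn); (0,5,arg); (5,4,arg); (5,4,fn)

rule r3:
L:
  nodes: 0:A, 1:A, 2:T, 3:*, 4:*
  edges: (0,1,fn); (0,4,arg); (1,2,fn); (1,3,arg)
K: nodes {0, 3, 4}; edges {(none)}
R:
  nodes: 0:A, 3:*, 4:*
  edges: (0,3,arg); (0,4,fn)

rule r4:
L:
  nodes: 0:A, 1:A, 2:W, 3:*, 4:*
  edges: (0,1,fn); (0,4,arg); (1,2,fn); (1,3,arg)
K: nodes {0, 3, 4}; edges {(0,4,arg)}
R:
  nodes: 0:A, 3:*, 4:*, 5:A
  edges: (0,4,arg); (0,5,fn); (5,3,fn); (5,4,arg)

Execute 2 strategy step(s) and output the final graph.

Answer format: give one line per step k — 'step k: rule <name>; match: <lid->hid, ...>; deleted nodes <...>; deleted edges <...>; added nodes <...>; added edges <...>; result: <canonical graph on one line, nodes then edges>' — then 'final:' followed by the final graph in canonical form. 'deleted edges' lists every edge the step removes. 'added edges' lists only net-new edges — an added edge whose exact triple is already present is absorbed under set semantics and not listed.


step 1: rule r1; match: 0->18, 1->13, 2->10, 3->8, 4->15; deleted nodes 10, 13; deleted edges (13,8,arg); (13,10,fn); (18,13,fn); (18,15,arg); added nodes 19; added edges (18,15,fn); (18,19,arg); (19,8,fn); (19,15,arg); result: nodes: 0:W, 2:D, 5:A, 7:W, 8:A, 15:W, 18:A, 19:A edges: (5,0,fn); (5,2,arg); (8,5,fn); (8,7,arg); (18,15,fn); (18,19,arg); (19,8,fn); (19,15,arg)
step 2: rule r4; match: 0->8, 1->5, 2->0, 3->2, 4->7; deleted nodes 0, 5; deleted edges (5,0,fn); (5,2,arg); (8,5,fn); added nodes 20; added edges (8,20,fn); (20,2,fn); (20,7,arg); result: nodes: 2:D, 7:W, 8:A, 15:W, 18:A, 19:A, 20:A edges: (8,7,arg); (8,20,fn); (18,15,fn); (18,19,arg); (19,8,fn); (19,15,arg); (20,2,fn); (20,7,arg)
final:
nodes: 2:D, 7:W, 8:A, 15:W, 18:A, 19:A, 20:A
edges: (8,7,arg); (8,20,fn); (18,15,fn); (18,19,arg); (19,8,fn); (19,15,arg); (20,2,fn); (20,7,arg)


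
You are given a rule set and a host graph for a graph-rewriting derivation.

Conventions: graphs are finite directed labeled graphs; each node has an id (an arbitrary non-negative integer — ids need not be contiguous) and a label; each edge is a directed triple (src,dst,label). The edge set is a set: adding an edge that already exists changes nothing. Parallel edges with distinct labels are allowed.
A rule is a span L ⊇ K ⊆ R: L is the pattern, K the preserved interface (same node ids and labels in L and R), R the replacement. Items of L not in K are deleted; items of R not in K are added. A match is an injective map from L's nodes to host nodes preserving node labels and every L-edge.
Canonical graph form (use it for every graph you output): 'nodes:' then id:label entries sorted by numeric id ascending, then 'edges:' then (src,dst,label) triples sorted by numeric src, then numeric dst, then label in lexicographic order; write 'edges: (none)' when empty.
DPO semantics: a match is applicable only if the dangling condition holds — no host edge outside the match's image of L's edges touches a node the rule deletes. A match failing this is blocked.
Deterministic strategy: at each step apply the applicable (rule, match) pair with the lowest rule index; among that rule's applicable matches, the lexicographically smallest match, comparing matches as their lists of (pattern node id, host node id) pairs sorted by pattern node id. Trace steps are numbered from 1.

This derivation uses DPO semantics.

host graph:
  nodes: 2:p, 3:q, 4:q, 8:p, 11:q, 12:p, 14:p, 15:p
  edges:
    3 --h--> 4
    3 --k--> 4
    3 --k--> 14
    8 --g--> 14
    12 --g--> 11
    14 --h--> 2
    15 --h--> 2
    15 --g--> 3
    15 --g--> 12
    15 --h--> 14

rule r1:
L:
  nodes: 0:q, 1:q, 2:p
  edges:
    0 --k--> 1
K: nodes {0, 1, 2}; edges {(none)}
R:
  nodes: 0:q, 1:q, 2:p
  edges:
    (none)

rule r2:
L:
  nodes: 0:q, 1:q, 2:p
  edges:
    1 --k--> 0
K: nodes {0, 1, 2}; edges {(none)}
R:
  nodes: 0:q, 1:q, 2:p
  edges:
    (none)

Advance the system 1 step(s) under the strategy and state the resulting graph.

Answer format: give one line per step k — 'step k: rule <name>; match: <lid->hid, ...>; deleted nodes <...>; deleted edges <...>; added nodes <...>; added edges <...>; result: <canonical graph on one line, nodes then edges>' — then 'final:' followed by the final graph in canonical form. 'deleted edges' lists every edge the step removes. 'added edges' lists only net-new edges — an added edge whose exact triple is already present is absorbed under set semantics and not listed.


step 1: rule r1; match: 0->3, 1->4, 2->2; deleted nodes (none); deleted edges (3,4,k); added nodes (none); added edges (none); result: nodes: 2:p, 3:q, 4:q, 8:p, 11:q, 12:p, 14:p, 15:p edges: (3,4,h); (3,14,k); (8,14,g); (12,11,g); (14,2,h); (15,2,h); (15,3,g); (15,12,g); (15,14,h)
final:
nodes: 2:p, 3:q, 4:q, 8:p, 11:q, 12:p, 14:p, 15:p
edges: (3,4,h); (3,14,k); (8,14,g); (12,11,g); (14,2,h); (15,2,h); (15,3,g); (15,12,g); (15,14,h)


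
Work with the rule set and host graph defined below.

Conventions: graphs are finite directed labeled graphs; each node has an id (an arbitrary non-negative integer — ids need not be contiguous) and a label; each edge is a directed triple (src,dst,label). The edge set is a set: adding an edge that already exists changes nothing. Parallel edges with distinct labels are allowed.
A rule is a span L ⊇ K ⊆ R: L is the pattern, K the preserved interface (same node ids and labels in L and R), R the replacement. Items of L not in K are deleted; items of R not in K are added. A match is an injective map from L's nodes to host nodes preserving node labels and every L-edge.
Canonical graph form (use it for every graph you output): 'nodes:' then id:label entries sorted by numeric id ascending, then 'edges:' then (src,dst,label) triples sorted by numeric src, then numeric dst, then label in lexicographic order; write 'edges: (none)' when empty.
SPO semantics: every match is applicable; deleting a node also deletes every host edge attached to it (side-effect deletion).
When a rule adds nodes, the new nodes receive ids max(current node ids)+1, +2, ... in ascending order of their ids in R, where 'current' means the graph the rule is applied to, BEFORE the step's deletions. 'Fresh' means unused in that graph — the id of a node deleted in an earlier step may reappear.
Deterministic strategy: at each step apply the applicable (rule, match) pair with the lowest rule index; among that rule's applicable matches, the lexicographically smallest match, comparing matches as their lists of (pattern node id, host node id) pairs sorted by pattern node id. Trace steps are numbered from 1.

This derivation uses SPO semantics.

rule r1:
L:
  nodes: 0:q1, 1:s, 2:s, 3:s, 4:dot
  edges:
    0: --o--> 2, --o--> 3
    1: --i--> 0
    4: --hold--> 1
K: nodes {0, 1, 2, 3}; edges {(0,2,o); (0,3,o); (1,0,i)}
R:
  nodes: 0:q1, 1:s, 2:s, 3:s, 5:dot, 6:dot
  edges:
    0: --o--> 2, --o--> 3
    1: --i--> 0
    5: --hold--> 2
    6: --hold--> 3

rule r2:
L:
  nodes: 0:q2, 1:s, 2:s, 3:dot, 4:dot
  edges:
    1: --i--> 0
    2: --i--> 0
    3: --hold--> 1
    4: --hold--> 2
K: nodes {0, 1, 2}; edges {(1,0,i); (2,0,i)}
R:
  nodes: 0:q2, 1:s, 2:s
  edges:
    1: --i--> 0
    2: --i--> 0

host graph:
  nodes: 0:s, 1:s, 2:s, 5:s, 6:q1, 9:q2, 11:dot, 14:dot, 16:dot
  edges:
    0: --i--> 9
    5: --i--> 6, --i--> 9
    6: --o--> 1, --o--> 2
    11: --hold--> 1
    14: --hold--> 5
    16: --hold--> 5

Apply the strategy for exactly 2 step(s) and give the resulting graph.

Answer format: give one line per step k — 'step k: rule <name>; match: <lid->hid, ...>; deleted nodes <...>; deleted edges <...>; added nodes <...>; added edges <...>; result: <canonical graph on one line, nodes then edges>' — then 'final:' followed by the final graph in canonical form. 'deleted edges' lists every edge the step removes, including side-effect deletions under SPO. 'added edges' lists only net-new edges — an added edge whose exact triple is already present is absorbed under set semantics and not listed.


step 1: rule r1; match: 0->6, 1->5, 2->1, 3->2, 4->14; deleted nodes 14; deleted edges (14,5,hold); added nodes 17, 18; added edges (17,1,hold); (18,2,hold); result: nodes: 0:s, 1:s, 2:s, 5:s, 6:q1, 9:q2, 11:dot, 16:dot, 17:dot, 18:dot edges: (0,9,i); (5,6,i); (5,9,i); (6,1,o); (6,2,o); (11,1,hold); (16,5,hold); (17,1,hold); (18,2,hold)
step 2: rule r1; match: 0->6, 1->5, 2->1, 3->2, 4->16; deleted nodes 16; deleted edges (16,5,hold); added nodes 19, 20; added edges (19,1,hold); (20,2,hold); result: nodes: 0:s, 1:s, 2:s, 5:s, 6:q1, 9:q2, 11:dot, 17:dot, 18:dot, 19:dot, 20:dot edges: (0,9,i); (5,6,i); (5,9,i); (6,1,o); (6,2,o); (11,1,hold); (17,1,hold); (18,2,hold); (19,1,hold); (20,2,hold)
final:
nodes: 0:s, 1:s, 2:s, 5:s, 6:q1, 9:q2, 11:dot, 17:dot, 18:dot, 19:dot, 20:dot
edges: (0,9,i); (5,6,i); (5,9,i); (6,1,o); (6,2,o); (11,1,hold); (17,1,hold); (18,2,hold); (19,1,hold); (20,2,hold)


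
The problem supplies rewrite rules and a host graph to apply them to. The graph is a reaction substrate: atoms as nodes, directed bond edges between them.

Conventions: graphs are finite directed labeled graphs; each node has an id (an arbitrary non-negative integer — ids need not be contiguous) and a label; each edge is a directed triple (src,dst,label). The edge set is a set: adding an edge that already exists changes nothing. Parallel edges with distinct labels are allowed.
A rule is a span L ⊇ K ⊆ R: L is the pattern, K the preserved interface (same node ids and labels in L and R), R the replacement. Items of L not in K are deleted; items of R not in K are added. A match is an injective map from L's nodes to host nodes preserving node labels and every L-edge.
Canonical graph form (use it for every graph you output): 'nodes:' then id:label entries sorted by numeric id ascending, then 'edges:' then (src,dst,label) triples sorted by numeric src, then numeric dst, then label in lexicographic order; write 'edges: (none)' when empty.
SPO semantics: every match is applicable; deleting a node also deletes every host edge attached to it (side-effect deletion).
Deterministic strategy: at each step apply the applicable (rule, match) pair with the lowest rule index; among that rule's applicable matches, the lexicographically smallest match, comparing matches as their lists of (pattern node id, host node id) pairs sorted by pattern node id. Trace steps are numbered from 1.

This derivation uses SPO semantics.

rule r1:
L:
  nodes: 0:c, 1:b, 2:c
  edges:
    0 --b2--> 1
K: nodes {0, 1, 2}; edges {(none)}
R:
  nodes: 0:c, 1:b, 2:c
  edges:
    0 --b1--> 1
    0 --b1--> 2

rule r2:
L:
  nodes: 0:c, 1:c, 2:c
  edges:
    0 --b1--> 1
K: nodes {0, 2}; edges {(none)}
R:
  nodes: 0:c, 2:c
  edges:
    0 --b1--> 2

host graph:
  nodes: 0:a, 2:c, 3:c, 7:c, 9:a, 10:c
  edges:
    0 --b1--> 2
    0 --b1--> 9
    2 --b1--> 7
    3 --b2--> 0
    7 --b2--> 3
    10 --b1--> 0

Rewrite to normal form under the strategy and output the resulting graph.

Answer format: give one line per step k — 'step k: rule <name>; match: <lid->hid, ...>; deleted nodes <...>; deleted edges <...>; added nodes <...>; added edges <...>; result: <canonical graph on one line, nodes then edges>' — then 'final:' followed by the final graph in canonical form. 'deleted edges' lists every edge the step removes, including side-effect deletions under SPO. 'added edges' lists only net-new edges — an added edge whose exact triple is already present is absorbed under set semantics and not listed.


step 1: rule r2; match: 0->2, 1->7, 2->3; deleted nodes 7; deleted edges (2,7,b1); (7,3,b2); added nodes (none); added edges (2,3,b1); result: nodes: 0:a, 2:c, 3:c, 9:a, 10:c edges: (0,2,b1); (0,9,b1); (2,3,b1); (3,0,b2); (10,0,b1)
step 2: rule r2; match: 0->2, 1->3, 2->10; deleted nodes 3; deleted edges (2,3,b1); (3,0,b2); added nodes (none); added edges (2,10,b1); result: nodes: 0:a, 2:c, 9:a, 10:c edges: (0,2,b1); (0,9,b1); (2,10,b1); (10,0,b1)
final:
nodes: 0:a, 2:c, 9:a, 10:c
edges: (0,2,b1); (0,9,b1); (2,10,b1); (10,0,b1)


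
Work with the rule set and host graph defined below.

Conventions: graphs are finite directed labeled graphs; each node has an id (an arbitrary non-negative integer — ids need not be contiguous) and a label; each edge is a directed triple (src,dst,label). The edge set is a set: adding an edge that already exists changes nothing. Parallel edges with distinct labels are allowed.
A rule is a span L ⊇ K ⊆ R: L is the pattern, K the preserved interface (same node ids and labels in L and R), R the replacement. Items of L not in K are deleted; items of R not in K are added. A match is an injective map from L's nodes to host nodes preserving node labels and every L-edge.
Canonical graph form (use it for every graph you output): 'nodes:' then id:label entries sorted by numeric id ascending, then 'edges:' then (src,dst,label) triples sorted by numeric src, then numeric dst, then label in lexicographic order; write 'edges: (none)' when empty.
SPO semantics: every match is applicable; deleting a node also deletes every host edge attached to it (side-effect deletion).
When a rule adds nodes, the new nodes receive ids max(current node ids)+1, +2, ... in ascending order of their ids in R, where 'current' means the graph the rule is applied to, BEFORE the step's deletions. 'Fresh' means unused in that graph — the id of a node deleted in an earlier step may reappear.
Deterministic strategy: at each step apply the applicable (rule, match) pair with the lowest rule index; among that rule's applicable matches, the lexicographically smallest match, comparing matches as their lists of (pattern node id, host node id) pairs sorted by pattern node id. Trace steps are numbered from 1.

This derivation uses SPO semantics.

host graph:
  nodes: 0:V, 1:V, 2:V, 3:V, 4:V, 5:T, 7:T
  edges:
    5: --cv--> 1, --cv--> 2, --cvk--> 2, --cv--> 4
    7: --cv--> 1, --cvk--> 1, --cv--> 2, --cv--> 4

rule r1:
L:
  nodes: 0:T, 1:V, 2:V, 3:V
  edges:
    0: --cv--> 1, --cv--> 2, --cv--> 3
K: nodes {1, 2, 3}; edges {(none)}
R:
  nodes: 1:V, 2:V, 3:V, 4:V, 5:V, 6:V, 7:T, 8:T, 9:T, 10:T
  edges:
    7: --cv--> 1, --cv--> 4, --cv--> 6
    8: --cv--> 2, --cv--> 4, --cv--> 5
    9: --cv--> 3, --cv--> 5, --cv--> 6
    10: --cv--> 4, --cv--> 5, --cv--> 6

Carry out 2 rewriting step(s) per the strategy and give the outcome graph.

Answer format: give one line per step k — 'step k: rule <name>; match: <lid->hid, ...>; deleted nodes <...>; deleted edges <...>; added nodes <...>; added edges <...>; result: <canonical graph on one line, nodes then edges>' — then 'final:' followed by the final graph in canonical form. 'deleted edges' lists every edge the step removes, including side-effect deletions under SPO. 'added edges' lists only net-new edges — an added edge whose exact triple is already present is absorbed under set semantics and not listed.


step 1: rule r1; match: 0->5, 1->1, 2->2, 3->4; deleted nodes 5; deleted edges (5,1,cv); (5,2,cv); (5,2,cvk); (5,4,cv); added nodes 8, 9, 10, 11, 12, 13, 14; added edges (11,1,cv); (11,8,cv); (11,10,cv); (12,2,cv); (12,8,cv); (12,9,cv); (13,4,cv); (13,9,cv); (13,10,cv); (14,8,cv); (14,9,cv); (14,10,cv); result: nodes: 0:V, 1:V, 2:V, 3:V, 4:V, 7:T, 8:V, 9:V, 10:V, 11:T, 12:T, 13:T, 14:T edges: (7,1,cv); (7,1,cvk); (7,2,cv); (7,4,cv); (11,1,cv); (11,8,cv); (11,10,cv); (12,2,cv); (12,8,cv); (12,9,cv); (13,4,cv); (13,9,cv); (13,10,cv); (14,8,cv); (14,9,cv); (14,10,cv)
step 2: rule r1; match: 0->7, 1->1, 2->2, 3->4; deleted nodes 7; deleted edges (7,1,cv); (7,1,cvk); (7,2,cv); (7,4,cv); added nodes 15, 16, 17, 18, 19, 20, 21; added edges (18,1,cv); (18,15,cv); (18,17,cv); (19,2,cv); (19,15,cv); (19,16,cv); (20,4,cv); (20,16,cv); (20,17,cv); (21,15,cv); (21,16,cv); (21,17,cv); result: nodes: 0:V, 1:V, 2:V, 3:V, 4:V, 8:V, 9:V, 10:V, 11:T, 12:T, 13:T, 14:T, 15:V, 16:V, 17:V, 18:T, 19:T, 20:T, 21:T edges: (11,1,cv); (11,8,cv); (11,10,cv); (12,2,cv); (12,8,cv); (12,9,cv); (13,4,cv); (13,9,cv); (13,10,cv); (14,8,cv); (14,9,cv); (14,10,cv); (18,1,cv); (18,15,cv); (18,17,cv); (19,2,cv); (19,15,cv); (19,16,cv); (20,4,cv); (20,16,cv); (20,17,cv); (21,15,cv); (21,16,cv); (21,17,cv)
final:
nodes: 0:V, 1:V, 2:V, 3:V, 4:V, 8:V, 9:V, 10:V, 11:T, 12:T, 13:T, 14:T, 15:V, 16:V, 17:V, 18:T, 19:T, 20:T, 21:T
edges: (11,1,cv); (11,8,cv); (11,10,cv); (12,2,cv); (12,8,cv); (12,9,cv); (13,4,cv); (13,9,cv); (13,10,cv); (14,8,cv); (14,9,cv); (14,10,cv); (18,1,cv); (18,15,cv); (18,17,cv); (19,2,cv); (19,15,cv); (19,16,cv); (20,4,cv); (20,16,cv); (20,17,cv); (21,15,cv); (21,16,cv); (21,17,cv)


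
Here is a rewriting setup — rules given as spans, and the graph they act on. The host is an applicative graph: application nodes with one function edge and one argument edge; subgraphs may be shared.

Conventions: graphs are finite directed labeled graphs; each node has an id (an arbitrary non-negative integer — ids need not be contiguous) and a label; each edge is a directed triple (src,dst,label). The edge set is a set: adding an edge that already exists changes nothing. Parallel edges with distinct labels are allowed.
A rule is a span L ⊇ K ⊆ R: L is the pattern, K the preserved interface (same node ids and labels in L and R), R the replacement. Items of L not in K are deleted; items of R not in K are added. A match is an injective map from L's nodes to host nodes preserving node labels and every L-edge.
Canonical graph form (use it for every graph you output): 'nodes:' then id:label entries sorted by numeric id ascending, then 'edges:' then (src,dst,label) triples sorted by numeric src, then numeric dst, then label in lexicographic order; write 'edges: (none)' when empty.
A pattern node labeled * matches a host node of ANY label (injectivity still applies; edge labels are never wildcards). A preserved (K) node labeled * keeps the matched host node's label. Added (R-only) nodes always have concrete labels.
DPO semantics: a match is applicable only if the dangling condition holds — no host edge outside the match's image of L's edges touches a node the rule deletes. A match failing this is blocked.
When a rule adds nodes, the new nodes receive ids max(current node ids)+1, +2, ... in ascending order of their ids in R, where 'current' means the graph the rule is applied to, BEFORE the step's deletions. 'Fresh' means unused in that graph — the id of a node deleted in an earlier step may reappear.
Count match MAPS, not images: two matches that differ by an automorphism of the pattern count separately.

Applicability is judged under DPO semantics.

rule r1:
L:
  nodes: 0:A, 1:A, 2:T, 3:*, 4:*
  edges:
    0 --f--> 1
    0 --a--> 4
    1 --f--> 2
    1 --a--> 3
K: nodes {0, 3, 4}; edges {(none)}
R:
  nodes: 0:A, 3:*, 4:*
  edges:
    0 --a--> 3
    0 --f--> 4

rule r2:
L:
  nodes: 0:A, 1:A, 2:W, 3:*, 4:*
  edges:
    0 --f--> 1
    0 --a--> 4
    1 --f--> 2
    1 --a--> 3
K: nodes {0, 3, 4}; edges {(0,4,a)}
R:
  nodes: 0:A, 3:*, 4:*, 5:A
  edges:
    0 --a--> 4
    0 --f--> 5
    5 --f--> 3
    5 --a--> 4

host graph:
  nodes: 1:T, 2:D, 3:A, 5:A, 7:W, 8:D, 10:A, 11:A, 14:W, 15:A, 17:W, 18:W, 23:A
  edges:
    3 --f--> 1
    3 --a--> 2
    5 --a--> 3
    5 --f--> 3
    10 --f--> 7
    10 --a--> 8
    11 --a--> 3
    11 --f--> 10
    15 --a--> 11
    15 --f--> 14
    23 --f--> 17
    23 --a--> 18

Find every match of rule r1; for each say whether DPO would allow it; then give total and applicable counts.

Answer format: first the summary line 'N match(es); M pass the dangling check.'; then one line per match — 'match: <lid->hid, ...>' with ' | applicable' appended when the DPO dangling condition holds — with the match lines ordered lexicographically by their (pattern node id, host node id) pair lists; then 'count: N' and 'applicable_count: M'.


0 match(es); 0 pass the dangling check.
count: 0
applicable_count: 0
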